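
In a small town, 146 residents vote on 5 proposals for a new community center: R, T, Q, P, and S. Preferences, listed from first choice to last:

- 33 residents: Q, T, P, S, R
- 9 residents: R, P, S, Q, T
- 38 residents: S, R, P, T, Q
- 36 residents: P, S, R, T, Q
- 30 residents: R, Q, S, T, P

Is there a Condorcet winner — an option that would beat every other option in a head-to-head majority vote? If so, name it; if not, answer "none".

none

Checking pairwise contests:
S beats R 107–39.
R beats T 113–33.
R beats Q 113–33.
R beats P 77–69.
P beats S 78–68.
Every option loses at least one head-to-head, so there is no Condorcet winner.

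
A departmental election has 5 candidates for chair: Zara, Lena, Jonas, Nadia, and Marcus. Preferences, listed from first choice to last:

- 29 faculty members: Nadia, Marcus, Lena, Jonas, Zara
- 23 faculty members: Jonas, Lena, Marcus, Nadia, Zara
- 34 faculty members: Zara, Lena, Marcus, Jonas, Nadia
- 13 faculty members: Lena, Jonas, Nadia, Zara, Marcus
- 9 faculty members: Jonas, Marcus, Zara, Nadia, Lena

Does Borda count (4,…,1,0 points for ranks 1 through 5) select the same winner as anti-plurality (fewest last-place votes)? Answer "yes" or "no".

no

Borda — scores: Zara 167, Lena 281, Jonas 230, Nadia 174, Marcus 228. Winner: Lena.
Anti-plurality — last-place votes: Zara 52, Lena 9, Jonas 0, Nadia 34, Marcus 13. Winner: Jonas.
The two methods disagree.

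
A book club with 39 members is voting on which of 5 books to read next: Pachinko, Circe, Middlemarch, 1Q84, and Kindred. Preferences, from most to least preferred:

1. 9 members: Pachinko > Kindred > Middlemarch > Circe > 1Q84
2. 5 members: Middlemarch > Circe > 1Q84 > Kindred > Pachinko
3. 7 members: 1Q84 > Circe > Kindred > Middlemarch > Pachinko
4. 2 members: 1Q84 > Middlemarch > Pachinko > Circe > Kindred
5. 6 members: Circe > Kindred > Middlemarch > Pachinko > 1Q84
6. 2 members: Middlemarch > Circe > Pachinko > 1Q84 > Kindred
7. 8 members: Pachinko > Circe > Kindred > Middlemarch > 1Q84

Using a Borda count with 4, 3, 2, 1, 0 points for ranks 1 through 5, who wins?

Pachinko: 9·4 + 5·0 + 7·0 + 2·2 + 6·1 + 2·2 + 8·4 = 82
Circe: 9·1 + 5·3 + 7·3 + 2·1 + 6·4 + 2·3 + 8·3 = 101
Middlemarch: 9·2 + 5·4 + 7·1 + 2·3 + 6·2 + 2·4 + 8·1 = 79
1Q84: 9·0 + 5·2 + 7·4 + 2·4 + 6·0 + 2·1 + 8·0 = 48
Kindred: 9·3 + 5·1 + 7·2 + 2·0 + 6·3 + 2·0 + 8·2 = 80
Circe has the highest Borda score (101).

Circe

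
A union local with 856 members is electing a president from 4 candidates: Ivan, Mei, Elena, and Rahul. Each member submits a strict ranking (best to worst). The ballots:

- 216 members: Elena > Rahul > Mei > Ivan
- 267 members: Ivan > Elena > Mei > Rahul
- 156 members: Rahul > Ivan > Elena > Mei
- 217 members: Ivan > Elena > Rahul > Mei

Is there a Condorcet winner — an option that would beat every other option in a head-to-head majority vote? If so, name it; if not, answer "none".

Ivan vs Mei: 640–216 for Ivan.
Ivan vs Elena: 640–216 for Ivan.
Ivan vs Rahul: 484–372 for Ivan.
Ivan beats every other option head-to-head.

Ivan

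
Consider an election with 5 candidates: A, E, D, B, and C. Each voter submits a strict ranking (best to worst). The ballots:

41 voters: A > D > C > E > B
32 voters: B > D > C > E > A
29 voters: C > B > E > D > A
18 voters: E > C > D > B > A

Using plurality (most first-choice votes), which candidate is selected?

A

First-place votes: A 41, E 18, D 0, B 32, C 29.
A has the most first-place votes.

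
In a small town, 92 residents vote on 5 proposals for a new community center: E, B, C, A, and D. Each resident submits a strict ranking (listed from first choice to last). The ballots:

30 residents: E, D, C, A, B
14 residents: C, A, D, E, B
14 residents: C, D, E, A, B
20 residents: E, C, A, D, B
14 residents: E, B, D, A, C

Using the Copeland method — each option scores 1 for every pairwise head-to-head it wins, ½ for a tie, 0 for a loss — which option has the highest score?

E: beats B, C, A, and D → score 4.
B: loses to E, C, A, and D → score 0.
C: beats B, A, and D; loses to E → score 3.
A: beats B; loses to E, C, and D → score 1.
D: beats B and A; loses to E and C → score 2.
E has the best pairwise record.

E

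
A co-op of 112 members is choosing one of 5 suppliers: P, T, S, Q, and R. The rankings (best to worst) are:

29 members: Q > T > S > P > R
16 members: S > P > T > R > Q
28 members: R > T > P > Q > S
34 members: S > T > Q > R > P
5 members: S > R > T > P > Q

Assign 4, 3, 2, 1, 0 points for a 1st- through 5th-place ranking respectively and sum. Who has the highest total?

P: 29·1 + 16·3 + 28·2 + 34·0 + 5·1 = 138
T: 29·3 + 16·2 + 28·3 + 34·3 + 5·2 = 315
S: 29·2 + 16·4 + 28·0 + 34·4 + 5·4 = 278
Q: 29·4 + 16·0 + 28·1 + 34·2 + 5·0 = 212
R: 29·0 + 16·1 + 28·4 + 34·1 + 5·3 = 177
T has the highest Borda score (315).

T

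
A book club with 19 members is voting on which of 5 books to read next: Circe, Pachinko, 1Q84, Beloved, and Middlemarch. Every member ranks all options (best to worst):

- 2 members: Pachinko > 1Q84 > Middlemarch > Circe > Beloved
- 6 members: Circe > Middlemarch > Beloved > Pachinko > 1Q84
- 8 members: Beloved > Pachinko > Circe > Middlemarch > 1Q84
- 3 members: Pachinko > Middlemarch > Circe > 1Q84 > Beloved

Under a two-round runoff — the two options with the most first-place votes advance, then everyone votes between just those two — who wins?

Circe

Round 1 first-place votes: Circe 6, Pachinko 5, 1Q84 0, Beloved 8, Middlemarch 0.
Beloved and Circe advance.
Runoff: Beloved is preferred to Circe by 8 voters; Circe by 11.
Circe wins the runoff.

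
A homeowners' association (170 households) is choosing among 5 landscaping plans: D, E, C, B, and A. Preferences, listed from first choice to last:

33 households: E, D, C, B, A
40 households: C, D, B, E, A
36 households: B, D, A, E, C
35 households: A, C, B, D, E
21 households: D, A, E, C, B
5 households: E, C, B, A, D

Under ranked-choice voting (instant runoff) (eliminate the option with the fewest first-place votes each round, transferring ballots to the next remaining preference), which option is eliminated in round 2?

Round 1: D 21, E 38, C 40, B 36, A 35. Eliminate D.
Round 2: E 38, C 40, B 36, A 56. Eliminate B.

B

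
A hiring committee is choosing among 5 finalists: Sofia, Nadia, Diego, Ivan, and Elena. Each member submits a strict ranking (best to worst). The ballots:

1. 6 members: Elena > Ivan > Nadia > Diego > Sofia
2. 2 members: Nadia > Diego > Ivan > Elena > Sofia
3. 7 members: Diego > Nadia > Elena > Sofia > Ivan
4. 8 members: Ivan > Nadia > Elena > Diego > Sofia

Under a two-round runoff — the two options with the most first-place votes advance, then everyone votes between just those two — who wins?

Ivan

Round 1 first-place votes: Sofia 0, Nadia 2, Diego 7, Ivan 8, Elena 6.
Ivan and Diego advance.
Runoff: Ivan is preferred to Diego by 14 voters; Diego by 9.
Ivan wins the runoff.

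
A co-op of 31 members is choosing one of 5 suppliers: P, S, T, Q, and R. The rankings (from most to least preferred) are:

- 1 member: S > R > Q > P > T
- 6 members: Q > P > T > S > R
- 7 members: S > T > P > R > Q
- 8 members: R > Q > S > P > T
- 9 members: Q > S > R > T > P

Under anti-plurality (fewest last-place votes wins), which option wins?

Last-place votes: P 9, S 0, T 9, Q 7, R 6.
S is ranked last by the fewest voters, so S wins.

S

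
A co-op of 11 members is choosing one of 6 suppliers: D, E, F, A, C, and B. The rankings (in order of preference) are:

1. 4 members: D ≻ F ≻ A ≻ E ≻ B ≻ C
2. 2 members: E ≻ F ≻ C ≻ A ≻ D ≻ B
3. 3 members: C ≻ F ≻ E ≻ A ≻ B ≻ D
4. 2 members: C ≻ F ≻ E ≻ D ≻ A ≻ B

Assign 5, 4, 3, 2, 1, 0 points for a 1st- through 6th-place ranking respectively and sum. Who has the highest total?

F

D: 4·5 + 2·1 + 3·0 + 2·2 = 26
E: 4·2 + 2·5 + 3·3 + 2·3 = 33
F: 4·4 + 2·4 + 3·4 + 2·4 = 44
A: 4·3 + 2·2 + 3·2 + 2·1 = 24
C: 4·0 + 2·3 + 3·5 + 2·5 = 31
B: 4·1 + 2·0 + 3·1 + 2·0 = 7
F has the highest Borda score (44).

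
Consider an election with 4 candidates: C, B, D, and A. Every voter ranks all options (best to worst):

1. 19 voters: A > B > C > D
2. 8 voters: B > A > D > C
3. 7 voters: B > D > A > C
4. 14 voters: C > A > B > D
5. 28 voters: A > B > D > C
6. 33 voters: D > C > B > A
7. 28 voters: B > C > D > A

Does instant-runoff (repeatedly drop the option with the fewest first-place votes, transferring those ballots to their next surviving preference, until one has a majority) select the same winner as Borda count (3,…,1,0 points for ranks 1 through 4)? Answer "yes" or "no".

Instant-runoff — R1 C 14, B 43, D 33, A 47 (C out); R2 B 43, D 33, A 61 (D out); R3 B 76, A 61 (B winner). Winner: B.
Borda — scores: C 183, B 270, D 177, A 192. Winner: B.
The two methods agree.

yes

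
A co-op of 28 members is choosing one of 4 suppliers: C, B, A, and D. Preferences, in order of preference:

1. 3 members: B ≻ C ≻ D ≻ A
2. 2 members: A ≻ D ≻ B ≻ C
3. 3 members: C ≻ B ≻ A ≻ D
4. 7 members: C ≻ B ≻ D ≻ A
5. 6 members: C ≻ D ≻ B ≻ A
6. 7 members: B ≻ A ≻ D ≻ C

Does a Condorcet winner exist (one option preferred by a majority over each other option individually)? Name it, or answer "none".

C

C vs B: 16–12 for C.
C vs A: 19–9 for C.
C vs D: 19–9 for C.
C beats every other option head-to-head.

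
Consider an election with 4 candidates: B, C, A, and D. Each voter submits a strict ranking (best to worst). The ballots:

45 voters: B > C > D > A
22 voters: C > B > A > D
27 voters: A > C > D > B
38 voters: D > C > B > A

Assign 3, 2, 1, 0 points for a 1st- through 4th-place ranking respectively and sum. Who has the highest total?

C

B: 45·3 + 22·2 + 27·0 + 38·1 = 217
C: 45·2 + 22·3 + 27·2 + 38·2 = 286
A: 45·0 + 22·1 + 27·3 + 38·0 = 103
D: 45·1 + 22·0 + 27·1 + 38·3 = 186
C has the highest Borda score (286).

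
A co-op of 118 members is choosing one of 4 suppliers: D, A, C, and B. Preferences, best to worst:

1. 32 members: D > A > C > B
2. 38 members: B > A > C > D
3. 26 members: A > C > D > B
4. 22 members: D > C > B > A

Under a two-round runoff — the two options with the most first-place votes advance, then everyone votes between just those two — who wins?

D

Round 1 first-place votes: D 54, A 26, C 0, B 38.
D and B advance.
Runoff: D is preferred to B by 80 voters; B by 38.
D wins the runoff.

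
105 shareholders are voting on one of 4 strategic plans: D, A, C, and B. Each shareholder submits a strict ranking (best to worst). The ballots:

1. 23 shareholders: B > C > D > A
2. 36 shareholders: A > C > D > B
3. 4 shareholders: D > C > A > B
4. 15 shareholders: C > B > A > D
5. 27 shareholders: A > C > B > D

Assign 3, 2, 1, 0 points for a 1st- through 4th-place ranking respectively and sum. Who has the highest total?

D: 23·1 + 36·1 + 4·3 + 15·0 + 27·0 = 71
A: 23·0 + 36·3 + 4·1 + 15·1 + 27·3 = 208
C: 23·2 + 36·2 + 4·2 + 15·3 + 27·2 = 225
B: 23·3 + 36·0 + 4·0 + 15·2 + 27·1 = 126
C has the highest Borda score (225).

C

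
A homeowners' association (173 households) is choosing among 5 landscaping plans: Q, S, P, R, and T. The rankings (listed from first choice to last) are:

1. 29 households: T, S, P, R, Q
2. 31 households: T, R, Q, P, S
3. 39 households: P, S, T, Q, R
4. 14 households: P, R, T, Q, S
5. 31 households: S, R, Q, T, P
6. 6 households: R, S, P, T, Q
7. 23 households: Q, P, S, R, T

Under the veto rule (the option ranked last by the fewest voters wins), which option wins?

Last-place votes: Q 35, S 45, P 31, R 39, T 23.
T is ranked last by the fewest voters, so T wins.

T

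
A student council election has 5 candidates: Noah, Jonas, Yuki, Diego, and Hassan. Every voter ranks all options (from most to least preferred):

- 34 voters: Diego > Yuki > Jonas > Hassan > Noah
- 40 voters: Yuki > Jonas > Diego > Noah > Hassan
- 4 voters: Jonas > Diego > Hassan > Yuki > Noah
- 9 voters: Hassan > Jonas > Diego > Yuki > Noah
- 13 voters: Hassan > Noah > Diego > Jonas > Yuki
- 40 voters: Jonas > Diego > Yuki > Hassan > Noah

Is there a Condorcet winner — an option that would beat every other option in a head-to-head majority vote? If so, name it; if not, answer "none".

none

Checking pairwise contests:
Jonas beats Noah 127–13.
Yuki beats Jonas 74–66.
Diego beats Yuki 100–40.
Jonas beats Diego 93–47.
Jonas beats Hassan 118–22.
Every option loses at least one head-to-head, so there is no Condorcet winner.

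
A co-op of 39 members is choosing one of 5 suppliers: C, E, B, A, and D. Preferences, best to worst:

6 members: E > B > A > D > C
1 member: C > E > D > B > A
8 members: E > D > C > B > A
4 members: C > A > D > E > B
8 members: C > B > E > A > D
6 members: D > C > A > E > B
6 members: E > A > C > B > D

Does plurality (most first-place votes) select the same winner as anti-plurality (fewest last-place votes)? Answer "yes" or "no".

yes

Plurality — first-place votes: C 13, E 20, B 0, A 0, D 6. Winner: E.
Anti-plurality — last-place votes: C 6, E 0, B 10, A 9, D 14. Winner: E.
The two methods agree.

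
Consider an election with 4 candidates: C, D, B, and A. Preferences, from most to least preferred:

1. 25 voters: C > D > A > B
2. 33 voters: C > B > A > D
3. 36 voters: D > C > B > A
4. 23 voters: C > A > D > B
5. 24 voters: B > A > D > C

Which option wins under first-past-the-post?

First-place votes: C 81, D 36, B 24, A 0.
C has the most first-place votes.

C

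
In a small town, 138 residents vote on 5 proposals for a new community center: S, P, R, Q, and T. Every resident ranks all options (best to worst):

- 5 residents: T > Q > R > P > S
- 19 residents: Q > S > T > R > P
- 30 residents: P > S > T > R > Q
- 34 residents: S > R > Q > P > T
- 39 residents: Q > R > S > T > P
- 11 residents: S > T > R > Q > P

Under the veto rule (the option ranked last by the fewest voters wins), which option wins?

R

Last-place votes: S 5, P 69, R 0, Q 30, T 34.
R is ranked last by the fewest voters, so R wins.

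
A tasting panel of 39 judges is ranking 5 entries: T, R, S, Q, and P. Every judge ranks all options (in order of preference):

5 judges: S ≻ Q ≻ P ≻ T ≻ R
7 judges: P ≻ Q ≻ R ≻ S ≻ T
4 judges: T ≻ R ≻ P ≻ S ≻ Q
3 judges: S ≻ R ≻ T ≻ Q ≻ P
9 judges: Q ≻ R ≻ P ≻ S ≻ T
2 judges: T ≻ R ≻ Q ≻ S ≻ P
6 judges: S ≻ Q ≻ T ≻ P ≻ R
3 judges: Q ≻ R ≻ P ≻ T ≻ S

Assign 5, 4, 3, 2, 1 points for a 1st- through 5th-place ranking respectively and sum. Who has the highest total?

Q

T: 5·2 + 7·1 + 4·5 + 3·3 + 9·1 + 2·5 + 6·3 + 3·2 = 89
R: 5·1 + 7·3 + 4·4 + 3·4 + 9·4 + 2·4 + 6·1 + 3·4 = 116
S: 5·5 + 7·2 + 4·2 + 3·5 + 9·2 + 2·2 + 6·5 + 3·1 = 117
Q: 5·4 + 7·4 + 4·1 + 3·2 + 9·5 + 2·3 + 6·4 + 3·5 = 148
P: 5·3 + 7·5 + 4·3 + 3·1 + 9·3 + 2·1 + 6·2 + 3·3 = 115
Q has the highest Borda score (148).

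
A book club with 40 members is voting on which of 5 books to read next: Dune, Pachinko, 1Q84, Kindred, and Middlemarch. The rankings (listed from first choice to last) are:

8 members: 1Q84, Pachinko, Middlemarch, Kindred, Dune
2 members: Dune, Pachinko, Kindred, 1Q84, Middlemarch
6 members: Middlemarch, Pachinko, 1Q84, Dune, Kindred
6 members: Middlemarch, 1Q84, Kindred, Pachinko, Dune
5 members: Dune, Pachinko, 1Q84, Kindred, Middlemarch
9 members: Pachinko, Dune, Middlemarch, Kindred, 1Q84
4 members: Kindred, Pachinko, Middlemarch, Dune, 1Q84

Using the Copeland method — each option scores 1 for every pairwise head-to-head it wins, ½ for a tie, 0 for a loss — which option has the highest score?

Dune: beats Kindred; ties 1Q84; loses to Pachinko and Middlemarch → score 1.5.
Pachinko: beats Dune, 1Q84, Kindred, and Middlemarch → score 4.
1Q84: beats Kindred; ties Dune; loses to Pachinko and Middlemarch → score 1.5.
Kindred: loses to Dune, Pachinko, 1Q84, and Middlemarch → score 0.
Middlemarch: beats Dune, 1Q84, and Kindred; loses to Pachinko → score 3.
Pachinko has the best pairwise record.

Pachinko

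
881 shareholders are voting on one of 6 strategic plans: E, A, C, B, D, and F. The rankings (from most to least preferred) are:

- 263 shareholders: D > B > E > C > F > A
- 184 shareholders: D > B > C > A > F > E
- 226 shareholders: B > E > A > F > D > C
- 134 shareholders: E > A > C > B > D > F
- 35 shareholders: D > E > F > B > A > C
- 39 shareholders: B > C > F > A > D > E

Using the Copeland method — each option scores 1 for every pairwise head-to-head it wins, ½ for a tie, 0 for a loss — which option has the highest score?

E: beats A, C, and F; loses to B and D → score 3.
A: beats F; loses to E, C, B, and D → score 1.
C: beats A and F; loses to E, B, and D → score 2.
B: beats E, A, C, and F; loses to D → score 4.
D: beats E, A, C, B, and F → score 5.
F: loses to E, A, C, B, and D → score 0.
D has the best pairwise record.

D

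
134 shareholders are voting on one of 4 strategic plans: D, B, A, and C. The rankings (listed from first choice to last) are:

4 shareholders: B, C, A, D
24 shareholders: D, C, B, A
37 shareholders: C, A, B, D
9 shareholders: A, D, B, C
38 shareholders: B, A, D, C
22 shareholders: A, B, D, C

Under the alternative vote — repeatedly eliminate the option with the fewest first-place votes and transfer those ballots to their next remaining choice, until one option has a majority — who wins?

B

Round 1: D 24, B 42, A 31, C 37. Eliminate D.
Round 2: B 42, A 31, C 61. Eliminate A.
Round 3: B 73, C 61. B has a majority.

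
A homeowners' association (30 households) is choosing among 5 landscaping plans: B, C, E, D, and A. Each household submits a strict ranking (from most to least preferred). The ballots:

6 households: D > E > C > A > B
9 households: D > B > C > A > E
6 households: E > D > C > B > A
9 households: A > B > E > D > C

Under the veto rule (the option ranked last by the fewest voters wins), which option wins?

D

Last-place votes: B 6, C 9, E 9, D 0, A 6.
D is ranked last by the fewest voters, so D wins.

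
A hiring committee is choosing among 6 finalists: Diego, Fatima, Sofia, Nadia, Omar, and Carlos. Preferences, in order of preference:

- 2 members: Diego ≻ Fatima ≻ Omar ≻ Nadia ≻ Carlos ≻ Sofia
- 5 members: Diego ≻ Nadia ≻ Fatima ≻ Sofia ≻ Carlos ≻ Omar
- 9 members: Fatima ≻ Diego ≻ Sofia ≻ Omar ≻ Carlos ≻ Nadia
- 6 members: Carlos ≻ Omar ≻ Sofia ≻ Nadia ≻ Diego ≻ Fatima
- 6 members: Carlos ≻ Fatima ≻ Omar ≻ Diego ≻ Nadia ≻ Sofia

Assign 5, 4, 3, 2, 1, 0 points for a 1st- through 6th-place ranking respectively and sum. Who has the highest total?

Diego: 2·5 + 5·5 + 9·4 + 6·1 + 6·2 = 89
Fatima: 2·4 + 5·3 + 9·5 + 6·0 + 6·4 = 92
Sofia: 2·0 + 5·2 + 9·3 + 6·3 + 6·0 = 55
Nadia: 2·2 + 5·4 + 9·0 + 6·2 + 6·1 = 42
Omar: 2·3 + 5·0 + 9·2 + 6·4 + 6·3 = 66
Carlos: 2·1 + 5·1 + 9·1 + 6·5 + 6·5 = 76
Fatima has the highest Borda score (92).

Fatima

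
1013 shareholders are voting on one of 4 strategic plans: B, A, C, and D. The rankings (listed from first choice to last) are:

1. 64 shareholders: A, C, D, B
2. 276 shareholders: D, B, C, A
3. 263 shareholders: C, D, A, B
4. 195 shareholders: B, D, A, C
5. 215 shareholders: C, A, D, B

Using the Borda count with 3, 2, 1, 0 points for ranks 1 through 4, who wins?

D

B: 64·0 + 276·2 + 263·0 + 195·3 + 215·0 = 1137
A: 64·3 + 276·0 + 263·1 + 195·1 + 215·2 = 1080
C: 64·2 + 276·1 + 263·3 + 195·0 + 215·3 = 1838
D: 64·1 + 276·3 + 263·2 + 195·2 + 215·1 = 2023
D has the highest Borda score (2023).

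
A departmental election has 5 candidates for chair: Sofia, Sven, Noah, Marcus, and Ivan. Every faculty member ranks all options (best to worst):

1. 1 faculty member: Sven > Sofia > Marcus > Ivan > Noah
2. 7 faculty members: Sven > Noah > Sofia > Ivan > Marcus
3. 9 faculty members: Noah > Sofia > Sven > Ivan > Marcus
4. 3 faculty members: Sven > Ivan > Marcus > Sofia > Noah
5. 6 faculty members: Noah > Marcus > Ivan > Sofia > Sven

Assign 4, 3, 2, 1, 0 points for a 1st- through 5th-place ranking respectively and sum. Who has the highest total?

Sofia: 1·3 + 7·2 + 9·3 + 3·1 + 6·1 = 53
Sven: 1·4 + 7·4 + 9·2 + 3·4 + 6·0 = 62
Noah: 1·0 + 7·3 + 9·4 + 3·0 + 6·4 = 81
Marcus: 1·2 + 7·0 + 9·0 + 3·2 + 6·3 = 26
Ivan: 1·1 + 7·1 + 9·1 + 3·3 + 6·2 = 38
Noah has the highest Borda score (81).

Noah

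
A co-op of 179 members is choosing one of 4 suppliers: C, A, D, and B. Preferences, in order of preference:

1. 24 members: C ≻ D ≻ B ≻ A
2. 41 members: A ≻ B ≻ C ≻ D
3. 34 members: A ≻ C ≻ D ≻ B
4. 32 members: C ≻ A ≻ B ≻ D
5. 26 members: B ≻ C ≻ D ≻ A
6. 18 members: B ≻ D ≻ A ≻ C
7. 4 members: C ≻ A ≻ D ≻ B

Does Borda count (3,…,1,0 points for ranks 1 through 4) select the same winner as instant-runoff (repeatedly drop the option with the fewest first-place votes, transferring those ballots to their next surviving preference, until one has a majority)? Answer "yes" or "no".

no

Borda — scores: C 341, A 315, D 148, B 270. Winner: C.
Instant-runoff — R1 C 60, A 75, D 0, B 44 (D out); R2 C 60, A 75, B 44 (B out); R3 C 86, A 93 (A winner). Winner: A.
The two methods disagree.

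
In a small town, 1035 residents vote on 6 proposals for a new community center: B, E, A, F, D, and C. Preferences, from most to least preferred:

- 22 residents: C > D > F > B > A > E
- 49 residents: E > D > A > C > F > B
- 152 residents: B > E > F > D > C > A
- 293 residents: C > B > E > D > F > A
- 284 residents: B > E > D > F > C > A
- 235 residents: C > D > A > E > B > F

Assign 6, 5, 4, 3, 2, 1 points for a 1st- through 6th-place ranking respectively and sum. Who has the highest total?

B: 22·3 + 49·1 + 152·6 + 293·5 + 284·6 + 235·2 = 4666
E: 22·1 + 49·6 + 152·5 + 293·4 + 284·5 + 235·3 = 4373
A: 22·2 + 49·4 + 152·1 + 293·1 + 284·1 + 235·4 = 1909
F: 22·4 + 49·2 + 152·4 + 293·2 + 284·3 + 235·1 = 2467
D: 22·5 + 49·5 + 152·3 + 293·3 + 284·4 + 235·5 = 4001
C: 22·6 + 49·3 + 152·2 + 293·6 + 284·2 + 235·6 = 4319
B has the highest Borda score (4666).

B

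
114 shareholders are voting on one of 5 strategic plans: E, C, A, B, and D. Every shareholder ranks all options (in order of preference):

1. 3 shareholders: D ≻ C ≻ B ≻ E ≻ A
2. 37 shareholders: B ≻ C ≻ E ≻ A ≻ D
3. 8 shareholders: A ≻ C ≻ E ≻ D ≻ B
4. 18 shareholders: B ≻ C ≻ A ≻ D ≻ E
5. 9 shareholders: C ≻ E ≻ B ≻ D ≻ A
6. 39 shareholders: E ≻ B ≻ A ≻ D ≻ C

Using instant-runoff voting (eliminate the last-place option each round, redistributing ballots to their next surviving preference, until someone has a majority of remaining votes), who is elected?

B

Round 1: E 39, C 9, A 8, B 55, D 3. Eliminate D.
Round 2: E 39, C 12, A 8, B 55. Eliminate A.
Round 3: E 39, C 20, B 55. Eliminate C.
Round 4: E 56, B 58. B has a majority.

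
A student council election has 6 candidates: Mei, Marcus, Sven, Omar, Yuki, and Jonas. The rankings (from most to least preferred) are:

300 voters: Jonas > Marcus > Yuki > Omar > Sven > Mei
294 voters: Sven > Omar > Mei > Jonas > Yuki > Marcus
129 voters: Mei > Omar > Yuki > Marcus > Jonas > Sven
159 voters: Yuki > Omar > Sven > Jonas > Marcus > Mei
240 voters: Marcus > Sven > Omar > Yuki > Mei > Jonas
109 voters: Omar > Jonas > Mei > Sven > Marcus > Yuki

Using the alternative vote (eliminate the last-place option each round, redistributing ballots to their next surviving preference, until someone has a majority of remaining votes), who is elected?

Round 1: Mei 129, Marcus 240, Sven 294, Omar 109, Yuki 159, Jonas 300. Eliminate Omar.
Round 2: Mei 129, Marcus 240, Sven 294, Yuki 159, Jonas 409. Eliminate Mei.
Round 3: Marcus 240, Sven 294, Yuki 288, Jonas 409. Eliminate Marcus.
Round 4: Sven 534, Yuki 288, Jonas 409. Eliminate Yuki.
Round 5: Sven 693, Jonas 538. Sven has a majority.

Sven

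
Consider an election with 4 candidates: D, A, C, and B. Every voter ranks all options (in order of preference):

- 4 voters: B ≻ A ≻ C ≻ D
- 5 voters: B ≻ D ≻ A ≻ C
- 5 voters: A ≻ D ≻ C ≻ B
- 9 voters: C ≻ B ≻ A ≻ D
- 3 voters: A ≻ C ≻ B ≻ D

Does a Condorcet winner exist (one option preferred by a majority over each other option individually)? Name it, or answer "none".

none

Checking pairwise contests:
A beats D 21–5.
B beats A 18–8.
A beats C 17–9.
C beats B 17–9.
Every option loses at least one head-to-head, so there is no Condorcet winner.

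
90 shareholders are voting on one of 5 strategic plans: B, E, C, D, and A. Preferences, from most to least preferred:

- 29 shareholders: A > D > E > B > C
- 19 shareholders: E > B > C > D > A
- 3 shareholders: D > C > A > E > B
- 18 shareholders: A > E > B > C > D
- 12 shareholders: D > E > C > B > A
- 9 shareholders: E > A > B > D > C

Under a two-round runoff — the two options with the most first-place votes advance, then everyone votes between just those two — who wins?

Round 1 first-place votes: B 0, E 28, C 0, D 15, A 47.
A and E advance.
Runoff: A is preferred to E by 50 voters; E by 40.
A wins the runoff.

A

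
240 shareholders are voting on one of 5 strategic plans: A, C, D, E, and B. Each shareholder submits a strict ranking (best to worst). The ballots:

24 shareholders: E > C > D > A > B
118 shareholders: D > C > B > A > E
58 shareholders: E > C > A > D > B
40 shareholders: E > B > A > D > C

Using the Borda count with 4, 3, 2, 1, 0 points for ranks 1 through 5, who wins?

D

A: 24·1 + 118·1 + 58·2 + 40·2 = 338
C: 24·3 + 118·3 + 58·3 + 40·0 = 600
D: 24·2 + 118·4 + 58·1 + 40·1 = 618
E: 24·4 + 118·0 + 58·4 + 40·4 = 488
B: 24·0 + 118·2 + 58·0 + 40·3 = 356
D has the highest Borda score (618).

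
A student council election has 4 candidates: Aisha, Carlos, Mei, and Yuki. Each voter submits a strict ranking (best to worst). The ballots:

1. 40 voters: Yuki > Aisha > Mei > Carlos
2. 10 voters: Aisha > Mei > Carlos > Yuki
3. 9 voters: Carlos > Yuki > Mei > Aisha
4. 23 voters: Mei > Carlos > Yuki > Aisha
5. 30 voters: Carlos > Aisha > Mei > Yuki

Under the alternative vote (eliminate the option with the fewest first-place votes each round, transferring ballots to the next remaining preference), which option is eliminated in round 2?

Round 1: Aisha 10, Carlos 39, Mei 23, Yuki 40. Eliminate Aisha.
Round 2: Carlos 39, Mei 33, Yuki 40. Eliminate Mei.

Mei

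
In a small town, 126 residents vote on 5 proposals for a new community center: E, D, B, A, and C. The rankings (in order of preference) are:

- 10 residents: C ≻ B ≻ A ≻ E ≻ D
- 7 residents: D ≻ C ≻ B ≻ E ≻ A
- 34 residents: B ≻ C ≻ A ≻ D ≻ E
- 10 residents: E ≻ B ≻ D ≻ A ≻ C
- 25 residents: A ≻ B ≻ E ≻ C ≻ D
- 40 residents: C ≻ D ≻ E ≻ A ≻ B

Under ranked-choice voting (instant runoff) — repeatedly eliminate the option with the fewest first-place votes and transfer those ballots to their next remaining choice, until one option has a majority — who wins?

Round 1: E 10, D 7, B 34, A 25, C 50. Eliminate D.
Round 2: E 10, B 34, A 25, C 57. Eliminate E.
Round 3: B 44, A 25, C 57. Eliminate A.
Round 4: B 69, C 57. B has a majority.

B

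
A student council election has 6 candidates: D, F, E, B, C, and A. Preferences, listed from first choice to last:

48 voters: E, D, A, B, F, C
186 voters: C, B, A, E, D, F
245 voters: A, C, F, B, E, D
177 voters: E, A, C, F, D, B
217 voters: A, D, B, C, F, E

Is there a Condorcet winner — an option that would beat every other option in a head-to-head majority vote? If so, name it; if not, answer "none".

A vs D: 825–48 for A.
A vs F: 873–0 for A.
A vs E: 648–225 for A.
A vs B: 687–186 for A.
A vs C: 687–186 for A.
A beats every other option head-to-head.

A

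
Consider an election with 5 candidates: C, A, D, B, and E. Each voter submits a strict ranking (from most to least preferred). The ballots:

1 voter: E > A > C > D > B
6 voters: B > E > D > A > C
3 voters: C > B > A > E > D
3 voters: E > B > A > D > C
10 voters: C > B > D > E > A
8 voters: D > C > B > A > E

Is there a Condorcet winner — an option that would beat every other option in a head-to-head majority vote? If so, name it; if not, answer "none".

none

Checking pairwise contests:
D beats C 17–14.
C beats A 21–10.
B beats D 22–9.
C beats B 22–9.
C beats E 21–10.
Every option loses at least one head-to-head, so there is no Condorcet winner.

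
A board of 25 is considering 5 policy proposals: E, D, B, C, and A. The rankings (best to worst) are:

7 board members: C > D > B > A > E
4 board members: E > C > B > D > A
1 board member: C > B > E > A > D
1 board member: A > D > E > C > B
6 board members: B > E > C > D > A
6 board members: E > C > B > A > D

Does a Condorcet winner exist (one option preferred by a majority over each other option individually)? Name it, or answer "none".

none

Checking pairwise contests:
B beats E 14–11.
E beats D 17–8.
C beats B 19–6.
E beats C 17–8.
E beats A 17–8.
Every option loses at least one head-to-head, so there is no Condorcet winner.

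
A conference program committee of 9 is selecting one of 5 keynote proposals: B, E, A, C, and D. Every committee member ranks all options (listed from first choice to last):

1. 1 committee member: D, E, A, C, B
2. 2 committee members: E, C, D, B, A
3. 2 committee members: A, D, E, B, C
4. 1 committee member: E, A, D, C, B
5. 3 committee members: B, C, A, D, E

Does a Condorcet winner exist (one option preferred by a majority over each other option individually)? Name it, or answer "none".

Checking pairwise contests:
E beats B 6–3.
A beats E 5–4.
B beats A 5–4.
B beats C 5–4.
A beats D 6–3.
Every option loses at least one head-to-head, so there is no Condorcet winner.

none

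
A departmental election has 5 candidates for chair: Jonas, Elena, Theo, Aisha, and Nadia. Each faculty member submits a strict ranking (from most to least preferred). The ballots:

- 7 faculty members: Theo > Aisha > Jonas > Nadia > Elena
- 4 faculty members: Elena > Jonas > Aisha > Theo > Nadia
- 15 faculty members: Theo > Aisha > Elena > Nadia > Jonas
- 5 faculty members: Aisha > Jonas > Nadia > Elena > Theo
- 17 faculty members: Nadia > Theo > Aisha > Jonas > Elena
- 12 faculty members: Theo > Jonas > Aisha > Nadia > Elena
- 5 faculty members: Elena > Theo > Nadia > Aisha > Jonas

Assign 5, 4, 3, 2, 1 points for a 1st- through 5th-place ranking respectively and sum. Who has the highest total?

Jonas: 7·3 + 4·4 + 15·1 + 5·4 + 17·2 + 12·4 + 5·1 = 159
Elena: 7·1 + 4·5 + 15·3 + 5·2 + 17·1 + 12·1 + 5·5 = 136
Theo: 7·5 + 4·2 + 15·5 + 5·1 + 17·4 + 12·5 + 5·4 = 271
Aisha: 7·4 + 4·3 + 15·4 + 5·5 + 17·3 + 12·3 + 5·2 = 222
Nadia: 7·2 + 4·1 + 15·2 + 5·3 + 17·5 + 12·2 + 5·3 = 187
Theo has the highest Borda score (271).

Theo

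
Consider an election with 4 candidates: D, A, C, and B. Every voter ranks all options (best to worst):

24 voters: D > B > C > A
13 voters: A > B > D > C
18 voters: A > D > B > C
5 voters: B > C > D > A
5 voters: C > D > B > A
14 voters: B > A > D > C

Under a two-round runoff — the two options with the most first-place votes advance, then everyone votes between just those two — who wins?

Round 1 first-place votes: D 24, A 31, C 5, B 19.
A and D advance.
Runoff: A is preferred to D by 45 voters; D by 34.
A wins the runoff.

A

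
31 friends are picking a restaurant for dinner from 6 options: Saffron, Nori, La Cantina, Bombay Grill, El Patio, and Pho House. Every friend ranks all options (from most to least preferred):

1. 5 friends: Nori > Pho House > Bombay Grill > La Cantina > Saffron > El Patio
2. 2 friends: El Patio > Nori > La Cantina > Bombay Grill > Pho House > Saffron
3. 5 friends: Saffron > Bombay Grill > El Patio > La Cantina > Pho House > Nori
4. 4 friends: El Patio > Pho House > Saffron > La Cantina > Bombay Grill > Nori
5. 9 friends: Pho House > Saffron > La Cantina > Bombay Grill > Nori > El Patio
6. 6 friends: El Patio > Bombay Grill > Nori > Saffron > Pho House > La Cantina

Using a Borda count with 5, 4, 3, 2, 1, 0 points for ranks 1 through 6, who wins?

Saffron: 5·1 + 2·0 + 5·5 + 4·3 + 9·4 + 6·2 = 90
Nori: 5·5 + 2·4 + 5·0 + 4·0 + 9·1 + 6·3 = 60
La Cantina: 5·2 + 2·3 + 5·2 + 4·2 + 9·3 + 6·0 = 61
Bombay Grill: 5·3 + 2·2 + 5·4 + 4·1 + 9·2 + 6·4 = 85
El Patio: 5·0 + 2·5 + 5·3 + 4·5 + 9·0 + 6·5 = 75
Pho House: 5·4 + 2·1 + 5·1 + 4·4 + 9·5 + 6·1 = 94
Pho House has the highest Borda score (94).

Pho House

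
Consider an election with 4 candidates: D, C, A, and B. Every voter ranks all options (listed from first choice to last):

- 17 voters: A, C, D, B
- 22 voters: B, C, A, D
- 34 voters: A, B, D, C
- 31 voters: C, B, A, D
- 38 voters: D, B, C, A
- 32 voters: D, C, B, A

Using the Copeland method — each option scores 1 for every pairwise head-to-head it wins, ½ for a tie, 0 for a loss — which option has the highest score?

D: beats C; ties B; loses to A → score 1.5.
C: beats A; loses to D and B → score 1.
A: beats D; loses to C and B → score 1.
B: beats C and A; ties D → score 2.5.
B has the best pairwise record.

B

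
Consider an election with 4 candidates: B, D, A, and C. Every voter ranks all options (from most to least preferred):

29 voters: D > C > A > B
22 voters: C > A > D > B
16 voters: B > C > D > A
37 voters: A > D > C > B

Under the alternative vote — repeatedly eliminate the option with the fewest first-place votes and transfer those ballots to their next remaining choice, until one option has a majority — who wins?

C

Round 1: B 16, D 29, A 37, C 22. Eliminate B.
Round 2: D 29, A 37, C 38. Eliminate D.
Round 3: A 37, C 67. C has a majority.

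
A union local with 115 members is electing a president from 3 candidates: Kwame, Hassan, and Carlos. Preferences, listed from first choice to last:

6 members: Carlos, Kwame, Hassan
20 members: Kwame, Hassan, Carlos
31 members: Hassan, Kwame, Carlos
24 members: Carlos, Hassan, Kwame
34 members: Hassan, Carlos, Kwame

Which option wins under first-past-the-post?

Hassan

First-place votes: Kwame 20, Hassan 65, Carlos 30.
Hassan has the most first-place votes.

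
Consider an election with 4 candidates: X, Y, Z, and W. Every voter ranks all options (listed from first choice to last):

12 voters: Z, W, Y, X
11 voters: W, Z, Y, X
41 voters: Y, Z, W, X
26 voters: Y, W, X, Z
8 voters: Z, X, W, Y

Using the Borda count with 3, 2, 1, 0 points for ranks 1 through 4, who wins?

Y

X: 12·0 + 11·0 + 41·0 + 26·1 + 8·2 = 42
Y: 12·1 + 11·1 + 41·3 + 26·3 + 8·0 = 224
Z: 12·3 + 11·2 + 41·2 + 26·0 + 8·3 = 164
W: 12·2 + 11·3 + 41·1 + 26·2 + 8·1 = 158
Y has the highest Borda score (224).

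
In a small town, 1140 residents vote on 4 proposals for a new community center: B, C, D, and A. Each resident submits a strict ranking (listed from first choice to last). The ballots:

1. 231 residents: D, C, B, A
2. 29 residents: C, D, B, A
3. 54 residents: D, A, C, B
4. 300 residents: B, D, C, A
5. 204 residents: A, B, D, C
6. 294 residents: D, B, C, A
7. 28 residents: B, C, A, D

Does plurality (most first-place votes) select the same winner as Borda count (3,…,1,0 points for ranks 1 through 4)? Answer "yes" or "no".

Plurality — first-place votes: B 328, C 29, D 579, A 204. Winner: D.
Borda — scores: B 2240, C 1253, D 2599, A 748. Winner: D.
The two methods agree.

yes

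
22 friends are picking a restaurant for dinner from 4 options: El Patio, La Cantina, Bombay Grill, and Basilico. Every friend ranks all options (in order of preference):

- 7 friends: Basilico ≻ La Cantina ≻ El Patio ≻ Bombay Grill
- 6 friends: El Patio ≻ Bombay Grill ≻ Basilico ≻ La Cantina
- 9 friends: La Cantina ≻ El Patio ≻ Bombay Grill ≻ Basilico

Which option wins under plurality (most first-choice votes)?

La Cantina

First-place votes: El Patio 6, La Cantina 9, Bombay Grill 0, Basilico 7.
La Cantina has the most first-place votes.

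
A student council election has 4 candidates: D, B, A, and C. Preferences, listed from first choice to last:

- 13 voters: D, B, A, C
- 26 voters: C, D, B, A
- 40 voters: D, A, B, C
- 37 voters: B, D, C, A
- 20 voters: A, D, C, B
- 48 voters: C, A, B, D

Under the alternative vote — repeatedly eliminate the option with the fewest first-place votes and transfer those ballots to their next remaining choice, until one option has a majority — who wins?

D

Round 1: D 53, B 37, A 20, C 74. Eliminate A.
Round 2: D 73, B 37, C 74. Eliminate B.
Round 3: D 110, C 74. D has a majority.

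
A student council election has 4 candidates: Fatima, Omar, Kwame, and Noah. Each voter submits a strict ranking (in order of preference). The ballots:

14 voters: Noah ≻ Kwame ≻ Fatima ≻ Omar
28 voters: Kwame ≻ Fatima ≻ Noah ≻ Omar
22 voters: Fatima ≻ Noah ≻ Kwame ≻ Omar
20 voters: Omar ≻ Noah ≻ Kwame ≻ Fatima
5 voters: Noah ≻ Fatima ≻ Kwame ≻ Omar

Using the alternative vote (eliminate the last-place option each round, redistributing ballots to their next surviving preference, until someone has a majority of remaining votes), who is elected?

Round 1: Fatima 22, Omar 20, Kwame 28, Noah 19. Eliminate Noah.
Round 2: Fatima 27, Omar 20, Kwame 42. Eliminate Omar.
Round 3: Fatima 27, Kwame 62. Kwame has a majority.

Kwame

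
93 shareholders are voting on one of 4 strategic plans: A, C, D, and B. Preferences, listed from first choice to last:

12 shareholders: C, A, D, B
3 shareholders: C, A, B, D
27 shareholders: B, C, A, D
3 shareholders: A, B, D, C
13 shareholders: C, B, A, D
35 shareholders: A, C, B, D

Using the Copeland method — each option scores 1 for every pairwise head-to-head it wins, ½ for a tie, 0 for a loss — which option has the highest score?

C

A: beats D and B; loses to C → score 2.
C: beats A, D, and B → score 3.
D: loses to A, C, and B → score 0.
B: beats D; loses to A and C → score 1.
C has the best pairwise record.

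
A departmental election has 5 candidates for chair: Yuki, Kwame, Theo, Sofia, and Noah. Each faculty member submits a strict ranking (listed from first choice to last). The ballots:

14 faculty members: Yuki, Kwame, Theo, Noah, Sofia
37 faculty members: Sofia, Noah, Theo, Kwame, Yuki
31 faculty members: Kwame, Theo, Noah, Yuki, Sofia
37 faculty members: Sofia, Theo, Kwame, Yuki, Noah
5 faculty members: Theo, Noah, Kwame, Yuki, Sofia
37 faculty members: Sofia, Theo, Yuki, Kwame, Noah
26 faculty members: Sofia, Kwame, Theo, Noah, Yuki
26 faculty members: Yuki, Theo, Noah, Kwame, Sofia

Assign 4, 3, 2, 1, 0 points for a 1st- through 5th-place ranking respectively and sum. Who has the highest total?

Theo

Yuki: 14·4 + 37·0 + 31·1 + 37·1 + 5·1 + 37·2 + 26·0 + 26·4 = 307
Kwame: 14·3 + 37·1 + 31·4 + 37·2 + 5·2 + 37·1 + 26·3 + 26·1 = 428
Theo: 14·2 + 37·2 + 31·3 + 37·3 + 5·4 + 37·3 + 26·2 + 26·3 = 567
Sofia: 14·0 + 37·4 + 31·0 + 37·4 + 5·0 + 37·4 + 26·4 + 26·0 = 548
Noah: 14·1 + 37·3 + 31·2 + 37·0 + 5·3 + 37·0 + 26·1 + 26·2 = 280
Theo has the highest Borda score (567).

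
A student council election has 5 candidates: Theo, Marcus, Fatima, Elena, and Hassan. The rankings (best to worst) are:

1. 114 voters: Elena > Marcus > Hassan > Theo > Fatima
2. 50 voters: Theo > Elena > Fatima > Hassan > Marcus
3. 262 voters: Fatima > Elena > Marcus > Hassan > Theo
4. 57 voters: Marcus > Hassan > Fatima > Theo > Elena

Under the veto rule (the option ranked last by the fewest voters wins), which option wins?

Last-place votes: Theo 262, Marcus 50, Fatima 114, Elena 57, Hassan 0.
Hassan is ranked last by the fewest voters, so Hassan wins.

Hassan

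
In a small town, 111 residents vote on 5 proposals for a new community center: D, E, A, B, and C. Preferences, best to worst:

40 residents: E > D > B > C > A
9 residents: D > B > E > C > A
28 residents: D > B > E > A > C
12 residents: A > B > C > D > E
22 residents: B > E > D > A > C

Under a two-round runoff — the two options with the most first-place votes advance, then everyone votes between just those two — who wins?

Round 1 first-place votes: D 37, E 40, A 12, B 22, C 0.
E and D advance.
Runoff: E is preferred to D by 62 voters; D by 49.
E wins the runoff.

E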